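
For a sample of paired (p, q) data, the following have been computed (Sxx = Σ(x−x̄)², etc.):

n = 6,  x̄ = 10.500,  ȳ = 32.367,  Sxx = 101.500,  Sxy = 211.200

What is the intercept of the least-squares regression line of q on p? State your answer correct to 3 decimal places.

10.519

b = Sxy/Sxx = 211.2/101.5 = 2.080788
a = ȳ − b·x̄ = 32.367 − 2.080788·10.5 = 10.518724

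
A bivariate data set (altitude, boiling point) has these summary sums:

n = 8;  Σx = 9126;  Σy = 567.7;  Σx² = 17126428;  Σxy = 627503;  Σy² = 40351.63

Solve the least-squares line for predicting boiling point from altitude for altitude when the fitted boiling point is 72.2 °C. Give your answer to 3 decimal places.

727.284

Sxx = Σx² − (Σx)²/n = 17126428 − 10410484.5 = 6715943.5
Sxy = Σxy − (Σx)(Σy)/n = 627503 − 647603.775 = -20100.775
b = Sxy/Sxx = -20100.775/6715943.5 = -0.002993
a = ȳ − b·x̄ = 70.9625 − (-0.002993)·1140.75 = 74.376757
Set a + b·x = 72.2: x = (72.2 − 74.376757) / (-0.002993) = 727.284346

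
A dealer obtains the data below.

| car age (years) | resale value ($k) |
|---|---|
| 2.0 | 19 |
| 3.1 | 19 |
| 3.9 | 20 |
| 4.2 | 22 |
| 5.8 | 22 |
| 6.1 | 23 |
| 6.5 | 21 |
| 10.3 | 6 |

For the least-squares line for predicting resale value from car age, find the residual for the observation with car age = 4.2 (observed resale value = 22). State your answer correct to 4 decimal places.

n = 8, Σx = 41.9, Σy = 152, Σxy = 733.5, Σx² = 265.65
Sxx = Σx² − (Σx)²/n = 265.65 − 219.45125 = 46.19875
Sxy = Σxy − (Σx)(Σy)/n = 733.5 − 796.1 = -62.6
b = Sxy/Sxx = -62.6/46.19875 = -1.355015
a = ȳ − b·x̄ = 19 − (-1.355015)·5.2375 = 26.096891
ŷ(4.2) = 26.096891 + (-1.355015)·4.2 = 20.405828
residual = y − ŷ = 22 − 20.405828 = 1.594172

1.5942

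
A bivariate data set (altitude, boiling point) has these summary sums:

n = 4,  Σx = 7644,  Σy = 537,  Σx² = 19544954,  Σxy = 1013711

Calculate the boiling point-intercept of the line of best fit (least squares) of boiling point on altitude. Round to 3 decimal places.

Sxx = Σx² − (Σx)²/n = 19544954 − 14607684 = 4937270
Sxy = Σxy − (Σx)(Σy)/n = 1013711 − 1026207 = -12496
b = Sxy/Sxx = -12496/4937270 = -0.002531
a = ȳ − b·x̄ = 134.25 − (-0.002531)·1911 = 139.086652

139.087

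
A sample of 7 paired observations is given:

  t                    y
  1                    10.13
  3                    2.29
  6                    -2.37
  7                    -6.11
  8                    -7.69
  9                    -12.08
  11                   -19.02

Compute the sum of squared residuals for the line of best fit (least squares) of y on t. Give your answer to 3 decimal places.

11.645

n = 7, Σx = 45, Σy = -34.85, Σxy = -419.45, Σx² = 361, Σy² = 717.6329
Sxx = Σx² − (Σx)²/n = 361 − 289.285714 = 71.714286
Sxy = Σxy − (Σx)(Σy)/n = -419.45 − (-224.035714) = -195.414286
Syy = Σy² − (Σy)²/n = 717.6329 − 173.503214 = 544.129686
b = Sxy/Sxx = -195.414286/71.714286 = -2.724900
SSE = Syy − b·Sxy = 544.129686 − (-2.724900)·(-195.414286) = 11.645221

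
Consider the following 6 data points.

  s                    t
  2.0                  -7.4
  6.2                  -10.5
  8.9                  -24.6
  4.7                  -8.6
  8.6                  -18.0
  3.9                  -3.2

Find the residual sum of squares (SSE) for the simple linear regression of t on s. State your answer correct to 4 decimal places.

71.1709

n = 6, Σx = 34.3, Σy = -72.3, Σxy = -506.54, Σx² = 232.91, Σy² = 1178.37
Sxx = Σx² − (Σx)²/n = 232.91 − 196.081667 = 36.828333
Sxy = Σxy − (Σx)(Σy)/n = -506.54 − (-413.315) = -93.225
Syy = Σy² − (Σy)²/n = 1178.37 − 871.215 = 307.155
b = Sxy/Sxx = -93.225/36.828333 = -2.531339
SSE = Syy − b·Sxy = 307.155 − (-2.531339)·(-93.225) = 71.170913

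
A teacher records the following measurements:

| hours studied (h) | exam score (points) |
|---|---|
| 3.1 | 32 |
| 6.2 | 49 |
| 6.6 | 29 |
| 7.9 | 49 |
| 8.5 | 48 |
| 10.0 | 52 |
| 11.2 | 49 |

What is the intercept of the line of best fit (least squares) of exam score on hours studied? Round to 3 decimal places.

25.382

n = 7, Σx = 53.5, Σy = 308, Σxy = 2458.3, Σx² = 451.71
Sxx = Σx² − (Σx)²/n = 451.71 − 408.892857 = 42.817143
Sxy = Σxy − (Σx)(Σy)/n = 2458.3 − 2354 = 104.3
b = Sxy/Sxx = 104.3/42.817143 = 2.435940
a = ȳ − b·x̄ = 44 − 2.435940·7.642857 = 25.382457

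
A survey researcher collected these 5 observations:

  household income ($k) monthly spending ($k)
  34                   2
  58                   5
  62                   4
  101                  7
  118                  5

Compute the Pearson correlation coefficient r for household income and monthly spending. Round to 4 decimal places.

n = 5, Σx = 373, Σy = 23, Σxy = 1903, Σx² = 32489, Σy² = 119
Sxx = Σx² − (Σx)²/n = 32489 − 27825.8 = 4663.2
Sxy = Σxy − (Σx)(Σy)/n = 1903 − 1715.8 = 187.2
Syy = Σy² − (Σy)²/n = 119 − 105.8 = 13.2
r = Sxy/√(Sxx·Syy) = 187.2/√(61554.24) = 187.2/248.101270 = 0.754531

0.7545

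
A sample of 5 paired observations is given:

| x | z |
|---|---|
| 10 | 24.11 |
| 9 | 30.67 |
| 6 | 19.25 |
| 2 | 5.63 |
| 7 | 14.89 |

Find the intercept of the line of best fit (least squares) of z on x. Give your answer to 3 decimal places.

0.476

n = 5, Σx = 34, Σy = 94.55, Σxy = 748.12, Σx² = 270
Sxx = Σx² − (Σx)²/n = 270 − 231.2 = 38.8
Sxy = Σxy − (Σx)(Σy)/n = 748.12 − 642.94 = 105.18
b = Sxy/Sxx = 105.18/38.8 = 2.710825
a = ȳ − b·x̄ = 18.91 − 2.710825·6.8 = 0.476392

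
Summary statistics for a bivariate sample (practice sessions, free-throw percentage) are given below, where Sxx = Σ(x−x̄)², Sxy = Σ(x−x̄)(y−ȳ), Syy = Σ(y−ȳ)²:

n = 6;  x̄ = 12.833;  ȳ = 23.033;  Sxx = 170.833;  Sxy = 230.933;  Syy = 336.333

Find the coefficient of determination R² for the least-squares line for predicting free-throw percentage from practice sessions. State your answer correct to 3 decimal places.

0.928

R² = Sxy²/(Sxx·Syy) = (230.933)²/(170.833·336.333) = 0.928177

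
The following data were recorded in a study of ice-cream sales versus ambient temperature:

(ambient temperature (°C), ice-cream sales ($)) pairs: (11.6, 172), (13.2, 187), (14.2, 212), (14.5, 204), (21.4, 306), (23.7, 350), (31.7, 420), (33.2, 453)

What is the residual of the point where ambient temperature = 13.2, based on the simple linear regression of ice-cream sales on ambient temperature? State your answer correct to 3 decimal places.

n = 8, Σx = 163.5, Σy = 2304, Σxy = 53629, Σx² = 3847.47
Sxx = Σx² − (Σx)²/n = 3847.47 − 3341.53125 = 505.93875
Sxy = Σxy − (Σx)(Σy)/n = 53629 − 47088 = 6541
b = Sxy/Sxx = 6541/505.93875 = 12.928442
a = ȳ − b·x̄ = 288 − 12.928442·20.4375 = 23.774958
ŷ(13.2) = 23.774958 + 12.928442·13.2 = 194.430398
residual = y − ŷ = 187 − 194.430398 = -7.430398

-7.430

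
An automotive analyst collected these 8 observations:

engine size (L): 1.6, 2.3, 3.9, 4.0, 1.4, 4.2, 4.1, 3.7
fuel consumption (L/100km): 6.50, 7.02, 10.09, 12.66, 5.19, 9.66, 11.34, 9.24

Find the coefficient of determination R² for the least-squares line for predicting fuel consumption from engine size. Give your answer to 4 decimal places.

0.8336

n = 8, Σx = 25.2, Σy = 71.7, Σxy = 245.057, Σx² = 89.16, Σy² = 687.839
Sxx = Σx² − (Σx)²/n = 89.16 − 79.38 = 9.78
Sxy = Σxy − (Σx)(Σy)/n = 245.057 − 225.855 = 19.202
Syy = Σy² − (Σy)²/n = 687.839 − 642.61125 = 45.22775
R² = Sxy²/(Sxx·Syy) = (19.202)²/(9.78·45.22775) = 0.833583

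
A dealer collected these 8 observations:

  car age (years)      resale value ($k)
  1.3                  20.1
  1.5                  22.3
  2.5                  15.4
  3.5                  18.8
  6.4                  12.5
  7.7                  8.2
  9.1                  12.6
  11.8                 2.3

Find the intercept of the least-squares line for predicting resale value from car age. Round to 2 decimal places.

n = 8, Σx = 43.8, Σy = 112.2, Σxy = 448.82, Σx² = 344.74
Sxx = Σx² − (Σx)²/n = 344.74 − 239.805 = 104.935
Sxy = Σxy − (Σx)(Σy)/n = 448.82 − 614.295 = -165.475
b = Sxy/Sxx = -165.475/104.935 = -1.576929
a = ȳ − b·x̄ = 14.025 − (-1.576929)·5.475 = 22.658684

22.66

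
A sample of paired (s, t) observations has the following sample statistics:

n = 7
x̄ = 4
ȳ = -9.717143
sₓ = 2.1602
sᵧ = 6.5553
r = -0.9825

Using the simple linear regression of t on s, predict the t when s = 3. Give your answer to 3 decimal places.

b = r · sᵧ/sₓ = -0.9825 · 6.5553/2.1602 = -2.981475
a = ȳ − b·x̄ = -9.717143 − (-2.981475)·4 = 2.208757
ŷ(3) = a + b·3 = 2.208757 + (-2.981475)·3 = -6.735668

-6.736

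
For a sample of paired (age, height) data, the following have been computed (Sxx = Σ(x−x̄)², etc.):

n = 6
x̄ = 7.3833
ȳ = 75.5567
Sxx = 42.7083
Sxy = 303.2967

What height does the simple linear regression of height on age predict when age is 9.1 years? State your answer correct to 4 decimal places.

87.7480

b = Sxy/Sxx = 303.2967/42.7083 = 7.101587
a = ȳ − b·x̄ = 75.5567 − 7.101587·7.3833 = 23.123554
ŷ(9.1) = a + b·9.1 = 23.123554 + 7.101587·9.1 = 87.747994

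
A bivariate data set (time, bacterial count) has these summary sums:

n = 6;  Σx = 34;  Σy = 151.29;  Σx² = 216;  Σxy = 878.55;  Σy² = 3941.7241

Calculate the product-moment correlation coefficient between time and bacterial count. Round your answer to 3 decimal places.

0.390

Sxx = Σx² − (Σx)²/n = 216 − 192.666667 = 23.333333
Sxy = Σxy − (Σx)(Σy)/n = 878.55 − 857.31 = 21.24
Syy = Σy² − (Σy)²/n = 3941.7241 − 3814.77735 = 126.94675
r = Sxy/√(Sxx·Syy) = 21.24/√(2962.090833) = 21.24/54.425094 = 0.390261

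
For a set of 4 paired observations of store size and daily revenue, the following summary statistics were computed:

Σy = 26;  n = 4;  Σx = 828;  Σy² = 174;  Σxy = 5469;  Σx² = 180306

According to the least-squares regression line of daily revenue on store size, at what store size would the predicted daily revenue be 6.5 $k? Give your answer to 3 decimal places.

207.000

Sxx = Σx² − (Σx)²/n = 180306 − 171396 = 8910
Sxy = Σxy − (Σx)(Σy)/n = 5469 − 5382 = 87
b = Sxy/Sxx = 87/8910 = 0.009764
a = ȳ − b·x̄ = 6.5 − 0.009764·207 = 4.478788
Set a + b·x = 6.5: x = (6.5 − 4.478788) / 0.009764 = 207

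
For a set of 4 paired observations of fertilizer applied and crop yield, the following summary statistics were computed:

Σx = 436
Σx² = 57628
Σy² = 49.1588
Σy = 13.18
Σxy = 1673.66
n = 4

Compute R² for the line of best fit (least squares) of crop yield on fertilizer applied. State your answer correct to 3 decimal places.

0.970

Sxx = Σx² − (Σx)²/n = 57628 − 47524 = 10104
Sxy = Σxy − (Σx)(Σy)/n = 1673.66 − 1436.62 = 237.04
Syy = Σy² − (Σy)²/n = 49.1588 − 43.4281 = 5.7307
R² = Sxy²/(Sxx·Syy) = (237.04)²/(10104·5.7307) = 0.970381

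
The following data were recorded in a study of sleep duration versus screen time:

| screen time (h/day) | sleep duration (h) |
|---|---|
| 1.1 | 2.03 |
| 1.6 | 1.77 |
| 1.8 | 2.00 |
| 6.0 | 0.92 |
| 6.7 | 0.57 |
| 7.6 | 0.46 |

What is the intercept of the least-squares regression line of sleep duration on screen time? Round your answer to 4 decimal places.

2.3006

n = 6, Σx = 24.8, Σy = 7.75, Σxy = 21.5, Σx² = 145.66
Sxx = Σx² − (Σx)²/n = 145.66 − 102.506667 = 43.153333
Sxy = Σxy − (Σx)(Σy)/n = 21.5 − 32.033333 = -10.533333
b = Sxy/Sxx = -10.533333/43.153333 = -0.244091
a = ȳ − b·x̄ = 1.291667 − (-0.244091)·4.133333 = 2.300575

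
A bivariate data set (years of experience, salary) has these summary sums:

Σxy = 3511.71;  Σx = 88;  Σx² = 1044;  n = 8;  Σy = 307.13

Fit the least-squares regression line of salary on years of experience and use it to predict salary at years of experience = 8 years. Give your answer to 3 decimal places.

33.130

Sxx = Σx² − (Σx)²/n = 1044 − 968 = 76
Sxy = Σxy − (Σx)(Σy)/n = 3511.71 − 3378.43 = 133.28
b = Sxy/Sxx = 133.28/76 = 1.753684
a = ȳ − b·x̄ = 38.39125 − 1.753684·11 = 19.100724
ŷ(8) = a + b·8 = 19.100724 + 1.753684·8 = 33.130197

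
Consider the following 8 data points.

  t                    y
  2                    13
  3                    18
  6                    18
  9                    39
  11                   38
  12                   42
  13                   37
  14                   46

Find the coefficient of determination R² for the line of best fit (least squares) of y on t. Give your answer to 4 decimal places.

0.8910

n = 8, Σx = 70, Σy = 251, Σxy = 2586, Σx² = 760, Σy² = 9031
Sxx = Σx² − (Σx)²/n = 760 − 612.5 = 147.5
Sxy = Σxy − (Σx)(Σy)/n = 2586 − 2196.25 = 389.75
Syy = Σy² − (Σy)²/n = 9031 − 7875.125 = 1155.875
R² = Sxy²/(Sxx·Syy) = (389.75)²/(147.5·1155.875) = 0.890983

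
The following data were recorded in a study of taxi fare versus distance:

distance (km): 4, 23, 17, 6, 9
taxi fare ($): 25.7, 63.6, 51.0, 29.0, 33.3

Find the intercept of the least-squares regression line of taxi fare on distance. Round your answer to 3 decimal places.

16.641

n = 5, Σx = 59, Σy = 202.6, Σxy = 2906.3, Σx² = 951
Sxx = Σx² − (Σx)²/n = 951 − 696.2 = 254.8
Sxy = Σxy − (Σx)(Σy)/n = 2906.3 − 2390.68 = 515.62
b = Sxy/Sxx = 515.62/254.8 = 2.023626
a = ȳ − b·x̄ = 40.52 − 2.023626·11.8 = 16.641209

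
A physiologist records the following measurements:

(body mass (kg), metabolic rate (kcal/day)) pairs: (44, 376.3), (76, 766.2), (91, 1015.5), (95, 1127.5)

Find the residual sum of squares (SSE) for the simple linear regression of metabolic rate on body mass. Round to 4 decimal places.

n = 4, Σx = 306, Σy = 3285.5, Σxy = 274311.4, Σx² = 25018, Σy² = 3031160.63
Sxx = Σx² − (Σx)²/n = 25018 − 23409 = 1609
Sxy = Σxy − (Σx)(Σy)/n = 274311.4 − 251340.75 = 22970.65
Syy = Σy² − (Σy)²/n = 3031160.63 − 2698627.5625 = 332533.0675
b = Sxy/Sxx = 22970.65/1609 = 14.276352
SSE = Syy − b·Sxy = 332533.0675 − 14.276352·22970.65 = 4595.987685

4595.9877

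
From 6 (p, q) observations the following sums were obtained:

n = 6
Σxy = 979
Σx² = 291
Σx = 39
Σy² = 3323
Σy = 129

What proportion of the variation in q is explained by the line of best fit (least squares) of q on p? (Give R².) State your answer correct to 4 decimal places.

0.9580

Sxx = Σx² − (Σx)²/n = 291 − 253.5 = 37.5
Sxy = Σxy − (Σx)(Σy)/n = 979 − 838.5 = 140.5
Syy = Σy² − (Σy)²/n = 3323 − 2773.5 = 549.5
R² = Sxy²/(Sxx·Syy) = (140.5)²/(37.5·549.5) = 0.957974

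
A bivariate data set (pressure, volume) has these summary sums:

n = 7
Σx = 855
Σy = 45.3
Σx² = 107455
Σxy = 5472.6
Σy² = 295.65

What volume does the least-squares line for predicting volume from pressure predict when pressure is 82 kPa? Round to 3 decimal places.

Sxx = Σx² − (Σx)²/n = 107455 − 104432.142857 = 3022.857143
Sxy = Σxy − (Σx)(Σy)/n = 5472.6 − 5533.071429 = -60.471429
b = Sxy/Sxx = -60.471429/3022.857143 = -0.020005
a = ȳ − b·x̄ = 6.471429 − (-0.020005)·122.142857 = 8.914863
ŷ(82) = a + b·82 = 8.914863 + (-0.020005)·82 = 7.274475

7.274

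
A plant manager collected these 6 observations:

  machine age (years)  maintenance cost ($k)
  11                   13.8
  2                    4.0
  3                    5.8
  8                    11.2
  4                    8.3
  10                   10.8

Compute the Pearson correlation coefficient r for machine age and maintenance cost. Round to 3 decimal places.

0.952

n = 6, Σx = 38, Σy = 53.9, Σxy = 408, Σx² = 314, Σy² = 551.05
Sxx = Σx² − (Σx)²/n = 314 − 240.666667 = 73.333333
Sxy = Σxy − (Σx)(Σy)/n = 408 − 341.366667 = 66.633333
Syy = Σy² − (Σy)²/n = 551.05 − 484.201667 = 66.848333
r = Sxy/√(Sxx·Syy) = 66.633333/√(4902.211111) = 66.633333/70.015792 = 0.951690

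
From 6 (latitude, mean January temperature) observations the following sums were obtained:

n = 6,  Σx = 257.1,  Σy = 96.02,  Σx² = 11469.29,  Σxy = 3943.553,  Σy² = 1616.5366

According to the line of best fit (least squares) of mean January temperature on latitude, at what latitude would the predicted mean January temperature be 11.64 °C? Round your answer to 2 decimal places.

54.40

Sxx = Σx² − (Σx)²/n = 11469.29 − 11016.735 = 452.555
Sxy = Σxy − (Σx)(Σy)/n = 3943.553 − 4114.457 = -170.904
b = Sxy/Sxx = -170.904/452.555 = -0.377642
a = ȳ − b·x̄ = 16.003333 − (-0.377642)·42.85 = 32.185314
Set a + b·x = 11.64: x = (11.64 − 32.185314) / (-0.377642) = 54.404138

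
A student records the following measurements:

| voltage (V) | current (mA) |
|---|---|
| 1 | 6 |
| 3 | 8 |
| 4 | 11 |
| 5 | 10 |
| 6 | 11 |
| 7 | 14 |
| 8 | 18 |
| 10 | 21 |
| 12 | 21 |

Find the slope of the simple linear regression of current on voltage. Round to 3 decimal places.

1.542

n = 9, Σx = 56, Σy = 120, Σxy = 894, Σx² = 444
Sxx = Σx² − (Σx)²/n = 444 − 348.444444 = 95.555556
Sxy = Σxy − (Σx)(Σy)/n = 894 − 746.666667 = 147.333333
b = Sxy/Sxx = 147.333333/95.555556 = 1.541860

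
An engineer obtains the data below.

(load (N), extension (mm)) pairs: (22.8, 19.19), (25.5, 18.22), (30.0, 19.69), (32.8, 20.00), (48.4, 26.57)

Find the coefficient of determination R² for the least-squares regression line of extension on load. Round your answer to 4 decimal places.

0.9182

n = 5, Σx = 159.5, Σy = 103.67, Σxy = 3434.83, Σx² = 5488.49, Σy² = 2193.8855
Sxx = Σx² − (Σx)²/n = 5488.49 − 5088.05 = 400.44
Sxy = Σxy − (Σx)(Σy)/n = 3434.83 − 3307.073 = 127.757
Syy = Σy² − (Σy)²/n = 2193.8855 − 2149.49378 = 44.39172
R² = Sxy²/(Sxx·Syy) = (127.757)²/(400.44·44.39172) = 0.918185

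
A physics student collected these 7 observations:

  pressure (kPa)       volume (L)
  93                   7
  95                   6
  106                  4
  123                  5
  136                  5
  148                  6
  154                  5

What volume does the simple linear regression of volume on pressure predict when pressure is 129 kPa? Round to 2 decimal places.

5.35

n = 7, Σx = 855, Σy = 38, Σxy = 4598, Σx² = 108155
Sxx = Σx² − (Σx)²/n = 108155 − 104432.142857 = 3722.857143
Sxy = Σxy − (Σx)(Σy)/n = 4598 − 4641.428571 = -43.428571
b = Sxy/Sxx = -43.428571/3722.857143 = -0.011665
a = ȳ − b·x̄ = 5.428571 − (-0.011665)·122.142857 = 6.853415
ŷ(129) = a + b·129 = 6.853415 + (-0.011665)·129 = 5.348580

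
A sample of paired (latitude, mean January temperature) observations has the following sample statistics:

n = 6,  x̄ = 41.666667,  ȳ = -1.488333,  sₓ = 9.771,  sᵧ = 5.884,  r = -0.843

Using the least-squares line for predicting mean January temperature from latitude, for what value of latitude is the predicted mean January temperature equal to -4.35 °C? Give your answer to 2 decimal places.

47.30

b = r · sᵧ/sₓ = -0.843 · 5.884/9.771 = -0.507646
a = ȳ − b·x̄ = -1.488333 − (-0.507646)·41.666667 = 19.663596
Set a + b·x = -4.35: x = (-4.35 − 19.663596) / (-0.507646) = 47.303795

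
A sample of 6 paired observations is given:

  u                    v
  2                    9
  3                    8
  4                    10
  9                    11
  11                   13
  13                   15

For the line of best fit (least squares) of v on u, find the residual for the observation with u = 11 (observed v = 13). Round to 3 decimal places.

n = 6, Σx = 42, Σy = 66, Σxy = 519, Σx² = 400
Sxx = Σx² − (Σx)²/n = 400 − 294 = 106
Sxy = Σxy − (Σx)(Σy)/n = 519 − 462 = 57
b = Sxy/Sxx = 57/106 = 0.537736
a = ȳ − b·x̄ = 11 − 0.537736·7 = 7.235849
ŷ(11) = 7.235849 + 0.537736·11 = 13.150943
residual = y − ŷ = 13 − 13.150943 = -0.150943

-0.151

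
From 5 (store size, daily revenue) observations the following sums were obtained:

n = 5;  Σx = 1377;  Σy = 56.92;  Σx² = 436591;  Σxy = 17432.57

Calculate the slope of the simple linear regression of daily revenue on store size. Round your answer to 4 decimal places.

0.0306

Sxx = Σx² − (Σx)²/n = 436591 − 379225.8 = 57365.2
Sxy = Σxy − (Σx)(Σy)/n = 17432.57 − 15675.768 = 1756.802
b = Sxy/Sxx = 1756.802/57365.2 = 0.030625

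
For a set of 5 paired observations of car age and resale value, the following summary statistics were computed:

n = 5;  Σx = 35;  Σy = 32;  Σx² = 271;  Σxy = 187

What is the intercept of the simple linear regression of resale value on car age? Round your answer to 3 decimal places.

Sxx = Σx² − (Σx)²/n = 271 − 245 = 26
Sxy = Σxy − (Σx)(Σy)/n = 187 − 224 = -37
b = Sxy/Sxx = -37/26 = -1.423077
a = ȳ − b·x̄ = 6.4 − (-1.423077)·7 = 16.361538

16.362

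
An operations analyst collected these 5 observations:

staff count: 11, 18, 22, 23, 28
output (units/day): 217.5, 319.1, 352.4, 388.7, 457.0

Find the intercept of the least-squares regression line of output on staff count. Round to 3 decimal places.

63.805

n = 5, Σx = 102, Σy = 1734.7, Σxy = 37625.2, Σx² = 2242
Sxx = Σx² − (Σx)²/n = 2242 − 2080.8 = 161.2
Sxy = Σxy − (Σx)(Σy)/n = 37625.2 − 35387.88 = 2237.32
b = Sxy/Sxx = 2237.32/161.2 = 13.879156
a = ȳ − b·x̄ = 346.94 − 13.879156·20.4 = 63.805211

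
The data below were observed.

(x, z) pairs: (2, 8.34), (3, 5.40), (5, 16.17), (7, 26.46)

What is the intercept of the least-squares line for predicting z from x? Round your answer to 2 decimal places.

-3.02

n = 4, Σx = 17, Σy = 56.37, Σxy = 298.95, Σx² = 87
Sxx = Σx² − (Σx)²/n = 87 − 72.25 = 14.75
Sxy = Σxy − (Σx)(Σy)/n = 298.95 − 239.5725 = 59.3775
b = Sxy/Sxx = 59.3775/14.75 = 4.025593
a = ȳ − b·x̄ = 14.0925 − 4.025593·4.25 = -3.016271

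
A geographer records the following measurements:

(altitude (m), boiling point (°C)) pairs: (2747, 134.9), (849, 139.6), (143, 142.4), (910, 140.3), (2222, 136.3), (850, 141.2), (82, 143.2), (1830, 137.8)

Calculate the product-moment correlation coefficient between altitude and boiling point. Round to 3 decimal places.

-0.987

n = 8, Σx = 9633, Σy = 1115.7, Σxy = 1323921.9, Σx² = 18130767, Σy² = 155658.23
Sxx = Σx² − (Σx)²/n = 18130767 − 11599336.125 = 6531430.875
Sxy = Σxy − (Σx)(Σy)/n = 1323921.9 − 1343442.2625 = -19520.3625
Syy = Σy² − (Σy)²/n = 155658.23 − 155598.31125 = 59.91875
r = Sxy/√(Sxx·Syy) = -19520.3625/√(391355173.741406) = -19520.3625/19782.698849 = -0.986739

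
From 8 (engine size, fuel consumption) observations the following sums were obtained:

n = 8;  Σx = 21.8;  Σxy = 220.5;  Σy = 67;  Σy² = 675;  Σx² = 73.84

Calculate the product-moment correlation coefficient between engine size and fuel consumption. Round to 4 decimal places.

0.9354

Sxx = Σx² − (Σx)²/n = 73.84 − 59.405 = 14.435
Sxy = Σxy − (Σx)(Σy)/n = 220.5 − 182.575 = 37.925
Syy = Σy² − (Σy)²/n = 675 − 561.125 = 113.875
r = Sxy/√(Sxx·Syy) = 37.925/√(1643.785625) = 37.925/40.543626 = 0.935412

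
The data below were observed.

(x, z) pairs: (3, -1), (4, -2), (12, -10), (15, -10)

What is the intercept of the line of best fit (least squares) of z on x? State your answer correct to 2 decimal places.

n = 4, Σx = 34, Σy = -23, Σxy = -281, Σx² = 394
Sxx = Σx² − (Σx)²/n = 394 − 289 = 105
Sxy = Σxy − (Σx)(Σy)/n = -281 − (-195.5) = -85.5
b = Sxy/Sxx = -85.5/105 = -0.814286
a = ȳ − b·x̄ = -5.75 − (-0.814286)·8.5 = 1.171429

1.17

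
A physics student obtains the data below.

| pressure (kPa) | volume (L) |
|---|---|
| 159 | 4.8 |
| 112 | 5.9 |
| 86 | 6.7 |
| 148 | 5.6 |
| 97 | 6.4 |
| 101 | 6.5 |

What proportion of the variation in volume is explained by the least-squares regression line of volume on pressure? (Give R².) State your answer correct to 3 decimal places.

0.913

n = 6, Σx = 703, Σy = 35.9, Σxy = 4106.3, Σx² = 86735, Σy² = 217.31
Sxx = Σx² − (Σx)²/n = 86735 − 82368.166667 = 4366.833333
Sxy = Σxy − (Σx)(Σy)/n = 4106.3 − 4206.283333 = -99.983333
Syy = Σy² − (Σy)²/n = 217.31 − 214.801667 = 2.508333
R² = Sxy²/(Sxx·Syy) = (-99.983333)²/(4366.833333·2.508333) = 0.912648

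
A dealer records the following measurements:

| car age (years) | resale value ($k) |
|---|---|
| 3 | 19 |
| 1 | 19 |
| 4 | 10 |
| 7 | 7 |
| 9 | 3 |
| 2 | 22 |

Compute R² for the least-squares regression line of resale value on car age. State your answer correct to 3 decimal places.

0.870

n = 6, Σx = 26, Σy = 80, Σxy = 236, Σx² = 160, Σy² = 1364
Sxx = Σx² − (Σx)²/n = 160 − 112.666667 = 47.333333
Sxy = Σxy − (Σx)(Σy)/n = 236 − 346.666667 = -110.666667
Syy = Σy² − (Σy)²/n = 1364 − 1066.666667 = 297.333333
R² = Sxy²/(Sxx·Syy) = (-110.666667)²/(47.333333·297.333333) = 0.870208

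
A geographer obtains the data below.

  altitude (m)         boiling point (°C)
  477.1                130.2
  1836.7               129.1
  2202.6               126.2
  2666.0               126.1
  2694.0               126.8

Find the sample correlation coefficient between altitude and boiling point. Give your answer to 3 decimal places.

-0.892

n = 5, Σx = 9876.4, Σy = 638.4, Σxy = 1254986.31, Σx² = 22817730.06, Σy² = 81524.74
Sxx = Σx² − (Σx)²/n = 22817730.06 − 19508655.392 = 3309074.668
Sxy = Σxy − (Σx)(Σy)/n = 1254986.31 − 1261018.752 = -6032.442
Syy = Σy² − (Σy)²/n = 81524.74 − 81510.912 = 13.828
r = Sxy/√(Sxx·Syy) = -6032.442/√(45757884.509104) = -6032.442/6764.457444 = -0.891785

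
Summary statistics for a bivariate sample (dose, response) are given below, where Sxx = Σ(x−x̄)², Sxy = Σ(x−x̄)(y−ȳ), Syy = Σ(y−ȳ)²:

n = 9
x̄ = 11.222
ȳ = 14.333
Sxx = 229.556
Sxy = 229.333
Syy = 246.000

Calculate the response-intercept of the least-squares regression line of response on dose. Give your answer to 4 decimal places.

b = Sxy/Sxx = 229.333/229.556 = 0.999029
a = ȳ − b·x̄ = 14.333 − 0.999029·11.222 = 3.121902

3.1219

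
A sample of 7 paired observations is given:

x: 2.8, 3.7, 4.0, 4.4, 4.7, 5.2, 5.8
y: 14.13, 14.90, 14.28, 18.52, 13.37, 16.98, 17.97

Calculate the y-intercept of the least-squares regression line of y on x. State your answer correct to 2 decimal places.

n = 7, Σx = 30.6, Σy = 110.15, Σxy = 488.663, Σx² = 139.66
Sxx = Σx² − (Σx)²/n = 139.66 − 133.765714 = 5.894286
Sxy = Σxy − (Σx)(Σy)/n = 488.663 − 481.512857 = 7.150143
b = Sxy/Sxx = 7.150143/5.894286 = 1.213063
a = ȳ − b·x̄ = 15.735714 − 1.213063·4.371429 = 10.432894

10.43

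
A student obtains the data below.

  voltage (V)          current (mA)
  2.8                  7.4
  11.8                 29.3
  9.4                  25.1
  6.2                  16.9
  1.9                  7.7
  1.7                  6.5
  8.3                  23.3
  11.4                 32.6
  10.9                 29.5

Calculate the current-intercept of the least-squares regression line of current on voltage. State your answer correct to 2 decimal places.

1.89

n = 9, Σx = 64.4, Σy = 178.3, Σxy = 1619.44, Σx² = 598.04
Sxx = Σx² − (Σx)²/n = 598.04 − 460.817778 = 137.222222
Sxy = Σxy − (Σx)(Σy)/n = 1619.44 − 1275.835556 = 343.604444
b = Sxy/Sxx = 343.604444/137.222222 = 2.504
a = ȳ − b·x̄ = 19.811111 − 2.504·7.155556 = 1.8936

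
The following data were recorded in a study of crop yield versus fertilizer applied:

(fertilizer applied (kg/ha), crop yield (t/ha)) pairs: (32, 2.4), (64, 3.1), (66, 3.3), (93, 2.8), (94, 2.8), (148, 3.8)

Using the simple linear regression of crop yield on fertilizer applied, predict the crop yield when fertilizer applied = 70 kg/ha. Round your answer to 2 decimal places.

n = 6, Σx = 497, Σy = 18.2, Σxy = 1579, Σx² = 48865
Sxx = Σx² − (Σx)²/n = 48865 − 41168.166667 = 7696.833333
Sxy = Σxy − (Σx)(Σy)/n = 1579 − 1507.566667 = 71.433333
b = Sxy/Sxx = 71.433333/7696.833333 = 0.009281
a = ȳ − b·x̄ = 3.033333 − 0.009281·82.833333 = 2.264568
ŷ(70) = a + b·70 = 2.264568 + 0.009281·70 = 2.914229

2.91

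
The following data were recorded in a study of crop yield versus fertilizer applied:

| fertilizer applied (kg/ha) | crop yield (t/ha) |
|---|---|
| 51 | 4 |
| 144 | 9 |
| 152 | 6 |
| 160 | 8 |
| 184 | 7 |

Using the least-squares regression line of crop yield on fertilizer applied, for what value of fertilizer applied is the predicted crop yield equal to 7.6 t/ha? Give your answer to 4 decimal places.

n = 5, Σx = 691, Σy = 34, Σxy = 4980, Σx² = 105897
Sxx = Σx² − (Σx)²/n = 105897 − 95496.2 = 10400.8
Sxy = Σxy − (Σx)(Σy)/n = 4980 − 4698.8 = 281.2
b = Sxy/Sxx = 281.2/10400.8 = 0.027036
a = ȳ − b·x̄ = 6.8 − 0.027036·138.2 = 3.063572
Set a + b·x = 7.6: x = (7.6 − 3.063572) / 0.027036 = 167.789758

167.7898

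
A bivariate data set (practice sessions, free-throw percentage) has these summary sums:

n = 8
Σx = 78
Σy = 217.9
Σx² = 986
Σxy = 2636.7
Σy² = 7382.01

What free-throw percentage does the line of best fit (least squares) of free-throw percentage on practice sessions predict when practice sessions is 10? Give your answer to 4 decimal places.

27.8053

Sxx = Σx² − (Σx)²/n = 986 − 760.5 = 225.5
Sxy = Σxy − (Σx)(Σy)/n = 2636.7 − 2124.525 = 512.175
b = Sxy/Sxx = 512.175/225.5 = 2.271286
a = ȳ − b·x̄ = 27.2375 − 2.271286·9.75 = 5.092461
ŷ(10) = a + b·10 = 5.092461 + 2.271286·10 = 27.805322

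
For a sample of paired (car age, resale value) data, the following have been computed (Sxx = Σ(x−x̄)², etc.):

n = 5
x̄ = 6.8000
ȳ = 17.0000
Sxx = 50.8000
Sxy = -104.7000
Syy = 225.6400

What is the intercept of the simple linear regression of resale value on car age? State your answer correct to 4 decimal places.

31.0150

b = Sxy/Sxx = -104.7/50.8 = -2.061024
a = ȳ − b·x̄ = 17 − (-2.061024)·6.8 = 31.014961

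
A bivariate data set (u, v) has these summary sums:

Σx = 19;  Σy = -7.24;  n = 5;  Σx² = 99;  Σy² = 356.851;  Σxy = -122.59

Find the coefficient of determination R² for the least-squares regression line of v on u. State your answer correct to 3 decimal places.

0.974

Sxx = Σx² − (Σx)²/n = 99 − 72.2 = 26.8
Sxy = Σxy − (Σx)(Σy)/n = -122.59 − (-27.512) = -95.078
Syy = Σy² − (Σy)²/n = 356.851 − 10.48352 = 346.36748
R² = Sxy²/(Sxx·Syy) = (-95.078)²/(26.8·346.36748) = 0.973841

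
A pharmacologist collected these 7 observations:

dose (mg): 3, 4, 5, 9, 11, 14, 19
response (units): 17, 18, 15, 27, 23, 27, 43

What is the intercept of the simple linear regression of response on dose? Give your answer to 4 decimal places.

n = 7, Σx = 65, Σy = 170, Σxy = 1889, Σx² = 809
Sxx = Σx² − (Σx)²/n = 809 − 603.571429 = 205.428571
Sxy = Σxy − (Σx)(Σy)/n = 1889 − 1578.571429 = 310.428571
b = Sxy/Sxx = 310.428571/205.428571 = 1.511127
a = ȳ − b·x̄ = 24.285714 − 1.511127·9.285714 = 10.253825

10.2538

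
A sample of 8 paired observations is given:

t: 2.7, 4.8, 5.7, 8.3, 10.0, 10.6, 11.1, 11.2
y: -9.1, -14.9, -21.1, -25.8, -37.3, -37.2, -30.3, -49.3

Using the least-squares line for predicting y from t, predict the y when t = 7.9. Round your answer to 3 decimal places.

n = 8, Σx = 64.4, Σy = -225, Σxy = -2086.31, Σx² = 592.72
Sxx = Σx² − (Σx)²/n = 592.72 − 518.42 = 74.3
Sxy = Σxy − (Σx)(Σy)/n = -2086.31 − (-1811.25) = -275.06
b = Sxy/Sxx = -275.06/74.3 = -3.702019
a = ȳ − b·x̄ = -28.125 − (-3.702019)·8.05 = 1.676252
ŷ(7.9) = a + b·7.9 = 1.676252 + (-3.702019)·7.9 = -27.569697

-27.570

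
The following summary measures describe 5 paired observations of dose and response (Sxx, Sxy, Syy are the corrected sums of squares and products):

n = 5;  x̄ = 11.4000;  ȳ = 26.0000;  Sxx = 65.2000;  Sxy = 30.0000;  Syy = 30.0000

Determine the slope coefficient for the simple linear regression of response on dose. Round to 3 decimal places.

0.460

b = Sxy/Sxx = 30/65.2 = 0.460123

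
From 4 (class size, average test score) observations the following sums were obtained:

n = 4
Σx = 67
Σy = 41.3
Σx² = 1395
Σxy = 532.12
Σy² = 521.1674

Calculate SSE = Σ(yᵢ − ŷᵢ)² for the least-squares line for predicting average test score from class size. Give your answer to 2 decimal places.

Sxx = Σx² − (Σx)²/n = 1395 − 1122.25 = 272.75
Sxy = Σxy − (Σx)(Σy)/n = 532.12 − 691.775 = -159.655
Syy = Σy² − (Σy)²/n = 521.1674 − 426.4225 = 94.7449
b = Sxy/Sxx = -159.655/272.75 = -0.585353
SSE = Syy − b·Sxy = 94.7449 − (-0.585353)·(-159.655) = 1.290385

1.29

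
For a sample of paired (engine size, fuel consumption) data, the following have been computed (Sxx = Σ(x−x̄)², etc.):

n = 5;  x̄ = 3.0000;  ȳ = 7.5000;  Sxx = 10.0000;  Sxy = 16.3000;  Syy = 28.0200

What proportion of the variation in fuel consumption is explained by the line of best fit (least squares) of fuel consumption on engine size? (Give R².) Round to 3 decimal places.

0.948

R² = Sxy²/(Sxx·Syy) = (16.3)²/(10·28.02) = 0.948216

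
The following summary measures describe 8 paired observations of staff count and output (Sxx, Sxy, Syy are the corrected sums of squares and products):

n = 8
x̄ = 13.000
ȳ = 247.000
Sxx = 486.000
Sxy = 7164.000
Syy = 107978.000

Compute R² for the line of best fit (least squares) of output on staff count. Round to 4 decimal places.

R² = Sxy²/(Sxx·Syy) = (7164)²/(486·107978) = 0.978002

0.9780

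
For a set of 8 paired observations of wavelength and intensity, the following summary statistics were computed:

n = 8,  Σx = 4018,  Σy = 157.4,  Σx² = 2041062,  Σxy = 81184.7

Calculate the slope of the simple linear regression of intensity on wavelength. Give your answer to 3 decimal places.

Sxx = Σx² − (Σx)²/n = 2041062 − 2018040.5 = 23021.5
Sxy = Σxy − (Σx)(Σy)/n = 81184.7 − 79054.15 = 2130.55
b = Sxy/Sxx = 2130.55/23021.5 = 0.092546

0.093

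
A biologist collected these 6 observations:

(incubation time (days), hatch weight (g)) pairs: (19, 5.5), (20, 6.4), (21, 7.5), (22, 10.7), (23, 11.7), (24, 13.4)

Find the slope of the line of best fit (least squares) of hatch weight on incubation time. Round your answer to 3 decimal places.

1.674

n = 6, Σx = 129, Σy = 55.2, Σxy = 1216.1, Σx² = 2791
Sxx = Σx² − (Σx)²/n = 2791 − 2773.5 = 17.5
Sxy = Σxy − (Σx)(Σy)/n = 1216.1 − 1186.8 = 29.3
b = Sxy/Sxx = 29.3/17.5 = 1.674286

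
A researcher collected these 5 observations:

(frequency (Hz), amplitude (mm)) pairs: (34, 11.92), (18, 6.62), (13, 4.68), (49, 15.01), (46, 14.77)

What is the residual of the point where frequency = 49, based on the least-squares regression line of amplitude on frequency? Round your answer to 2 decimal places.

n = 5, Σx = 160, Σy = 53, Σxy = 2000.19, Σx² = 6166
Sxx = Σx² − (Σx)²/n = 6166 − 5120 = 1046
Sxy = Σxy − (Σx)(Σy)/n = 2000.19 − 1696 = 304.19
b = Sxy/Sxx = 304.19/1046 = 0.290813
a = ȳ − b·x̄ = 10.6 − 0.290813·32 = 1.293996
ŷ(49) = 1.293996 + 0.290813·49 = 15.543815
residual = y − ŷ = 15.01 − 15.543815 = -0.533815

-0.53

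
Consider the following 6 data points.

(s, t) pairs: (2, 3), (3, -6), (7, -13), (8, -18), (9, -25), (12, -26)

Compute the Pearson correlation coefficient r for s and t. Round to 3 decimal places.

-0.958

n = 6, Σx = 41, Σy = -85, Σxy = -784, Σx² = 351, Σy² = 1839
Sxx = Σx² − (Σx)²/n = 351 − 280.166667 = 70.833333
Sxy = Σxy − (Σx)(Σy)/n = -784 − (-580.833333) = -203.166667
Syy = Σy² − (Σy)²/n = 1839 − 1204.166667 = 634.833333
r = Sxy/√(Sxx·Syy) = -203.166667/√(44967.361111) = -203.166667/212.055090 = -0.958084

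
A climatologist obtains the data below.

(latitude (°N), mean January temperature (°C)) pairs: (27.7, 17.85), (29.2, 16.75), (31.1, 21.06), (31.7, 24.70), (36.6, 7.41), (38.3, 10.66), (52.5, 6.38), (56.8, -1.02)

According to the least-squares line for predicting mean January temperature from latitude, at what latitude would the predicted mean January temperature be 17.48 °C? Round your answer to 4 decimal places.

31.3120

n = 8, Σx = 303.9, Σy = 103.79, Σxy = 3377.999, Σx² = 12380.97
Sxx = Σx² − (Σx)²/n = 12380.97 − 11544.40125 = 836.56875
Sxy = Σxy − (Σx)(Σy)/n = 3377.999 − 3942.722625 = -564.723625
b = Sxy/Sxx = -564.723625/836.56875 = -0.675047
a = ȳ − b·x̄ = 12.97375 − (-0.675047)·37.9875 = 38.617116
Set a + b·x = 17.48: x = (17.48 − 38.617116) / (-0.675047) = 31.312044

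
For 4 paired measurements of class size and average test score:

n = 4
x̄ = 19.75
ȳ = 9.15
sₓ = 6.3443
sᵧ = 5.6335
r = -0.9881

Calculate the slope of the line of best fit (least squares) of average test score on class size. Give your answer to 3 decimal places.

-0.877

b = r · sᵧ/sₓ = -0.9881 · 5.6335/6.3443 = -0.877396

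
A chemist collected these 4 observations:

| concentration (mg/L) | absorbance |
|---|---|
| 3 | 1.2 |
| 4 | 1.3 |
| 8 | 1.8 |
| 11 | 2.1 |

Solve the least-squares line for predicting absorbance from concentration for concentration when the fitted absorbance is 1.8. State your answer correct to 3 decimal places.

n = 4, Σx = 26, Σy = 6.4, Σxy = 46.3, Σx² = 210
Sxx = Σx² − (Σx)²/n = 210 − 169 = 41
Sxy = Σxy − (Σx)(Σy)/n = 46.3 − 41.6 = 4.7
b = Sxy/Sxx = 4.7/41 = 0.114634
a = ȳ − b·x̄ = 1.6 − 0.114634·6.5 = 0.854878
Set a + b·x = 1.8: x = (1.8 − 0.854878) / 0.114634 = 8.244681

8.245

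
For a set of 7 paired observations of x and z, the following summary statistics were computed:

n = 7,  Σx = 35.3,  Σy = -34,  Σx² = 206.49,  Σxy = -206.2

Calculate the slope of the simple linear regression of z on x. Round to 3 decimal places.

Sxx = Σx² − (Σx)²/n = 206.49 − 178.012857 = 28.477143
Sxy = Σxy − (Σx)(Σy)/n = -206.2 − (-171.457143) = -34.742857
b = Sxy/Sxx = -34.742857/28.477143 = -1.220026

-1.220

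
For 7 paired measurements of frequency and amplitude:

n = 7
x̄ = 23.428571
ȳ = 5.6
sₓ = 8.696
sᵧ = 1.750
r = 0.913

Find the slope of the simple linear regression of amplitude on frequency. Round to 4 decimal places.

0.1837

b = r · sᵧ/sₓ = 0.913 · 1.75/8.696 = 0.183734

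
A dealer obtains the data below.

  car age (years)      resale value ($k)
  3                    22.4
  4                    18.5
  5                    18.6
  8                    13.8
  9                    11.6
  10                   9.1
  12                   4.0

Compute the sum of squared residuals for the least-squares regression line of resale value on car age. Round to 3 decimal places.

6.331

n = 7, Σx = 51, Σy = 98, Σxy = 588, Σx² = 439, Σy² = 1613.78
Sxx = Σx² − (Σx)²/n = 439 − 371.571429 = 67.428571
Sxy = Σxy − (Σx)(Σy)/n = 588 − 714 = -126
Syy = Σy² − (Σy)²/n = 1613.78 − 1372 = 241.78
b = Sxy/Sxx = -126/67.428571 = -1.868644
SSE = Syy − b·Sxy = 241.78 − (-1.868644)·(-126) = 6.330847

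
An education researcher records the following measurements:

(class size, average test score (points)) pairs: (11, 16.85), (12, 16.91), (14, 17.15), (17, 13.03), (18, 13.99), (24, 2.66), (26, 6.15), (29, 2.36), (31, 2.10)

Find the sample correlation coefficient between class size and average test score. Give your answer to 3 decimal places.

-0.960

n = 9, Σx = 182, Σy = 91.2, Σxy = 1458.98, Σx² = 4128, Σy² = 1284.3718
Sxx = Σx² − (Σx)²/n = 4128 − 3680.444444 = 447.555556
Sxy = Σxy − (Σx)(Σy)/n = 1458.98 − 1844.266667 = -385.286667
Syy = Σy² − (Σy)²/n = 1284.3718 − 924.16 = 360.2118
r = Sxy/√(Sxx·Syy) = -385.286667/√(161214.792267) = -385.286667/401.515619 = -0.959581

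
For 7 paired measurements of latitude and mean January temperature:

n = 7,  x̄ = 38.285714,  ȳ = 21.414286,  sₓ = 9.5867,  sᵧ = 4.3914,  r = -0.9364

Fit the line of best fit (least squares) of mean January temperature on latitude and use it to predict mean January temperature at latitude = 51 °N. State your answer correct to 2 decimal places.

b = r · sᵧ/sₓ = -0.9364 · 4.3914/9.5867 = -0.428939
a = ȳ − b·x̄ = 21.414286 − (-0.428939)·38.285714 = 37.836512
ŷ(51) = a + b·51 = 37.836512 + (-0.428939)·51 = 15.960636

15.96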